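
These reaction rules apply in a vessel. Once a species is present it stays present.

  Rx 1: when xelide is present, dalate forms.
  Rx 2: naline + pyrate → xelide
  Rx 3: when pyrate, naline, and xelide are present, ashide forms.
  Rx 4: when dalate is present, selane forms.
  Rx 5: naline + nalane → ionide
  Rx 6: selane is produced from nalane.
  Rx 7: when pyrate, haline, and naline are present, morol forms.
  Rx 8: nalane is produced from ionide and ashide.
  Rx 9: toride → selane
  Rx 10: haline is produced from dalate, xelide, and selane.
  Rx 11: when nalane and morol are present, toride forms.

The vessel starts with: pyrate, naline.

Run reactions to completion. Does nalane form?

No

nalane would need ionide and ashide (Rx 8), but ionide never forms.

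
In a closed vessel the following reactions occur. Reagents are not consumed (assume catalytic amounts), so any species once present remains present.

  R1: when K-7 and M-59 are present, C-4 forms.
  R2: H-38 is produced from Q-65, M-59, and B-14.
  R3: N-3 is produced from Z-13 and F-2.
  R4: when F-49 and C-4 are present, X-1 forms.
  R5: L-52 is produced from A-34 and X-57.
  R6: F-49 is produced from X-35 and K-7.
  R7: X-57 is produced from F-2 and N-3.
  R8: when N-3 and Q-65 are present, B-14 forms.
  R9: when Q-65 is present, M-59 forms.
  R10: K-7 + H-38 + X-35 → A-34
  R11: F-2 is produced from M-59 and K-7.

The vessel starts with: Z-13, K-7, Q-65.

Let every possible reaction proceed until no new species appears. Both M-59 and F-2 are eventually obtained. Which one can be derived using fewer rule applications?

M-59: Q-65 present → M-59 forms (R9). [1 rule application]
F-2: Q-65 present → M-59 forms (R9). M-59 and K-7 present → F-2 forms (R11). [2 rule applications]
M-59 needs fewer.

M-59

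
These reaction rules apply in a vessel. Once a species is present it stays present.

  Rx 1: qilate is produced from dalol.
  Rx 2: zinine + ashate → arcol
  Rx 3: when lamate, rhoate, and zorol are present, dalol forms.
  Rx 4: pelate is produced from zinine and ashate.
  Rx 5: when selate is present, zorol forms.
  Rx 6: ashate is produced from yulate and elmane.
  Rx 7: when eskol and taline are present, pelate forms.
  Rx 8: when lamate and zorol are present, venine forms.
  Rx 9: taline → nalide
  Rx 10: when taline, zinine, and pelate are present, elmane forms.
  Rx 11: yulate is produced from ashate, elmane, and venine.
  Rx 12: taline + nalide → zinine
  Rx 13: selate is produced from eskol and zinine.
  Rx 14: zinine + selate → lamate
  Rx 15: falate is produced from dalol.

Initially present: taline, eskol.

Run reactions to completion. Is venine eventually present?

Yes

taline present → nalide forms (Rx 9).
taline and nalide present → zinine forms (Rx 12).
eskol and zinine present → selate forms (Rx 13).
selate present → zorol forms (Rx 5).
zinine and selate present → lamate forms (Rx 14).
lamate and zorol present → venine forms (Rx 8).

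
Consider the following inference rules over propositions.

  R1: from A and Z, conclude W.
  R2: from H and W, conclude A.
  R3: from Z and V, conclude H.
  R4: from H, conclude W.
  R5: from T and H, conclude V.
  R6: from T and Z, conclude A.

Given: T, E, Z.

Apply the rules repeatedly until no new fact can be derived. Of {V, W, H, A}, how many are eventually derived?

T and Z hold, so A follows (R6).
From A and Z, R1 gives W.
V would need T and H (R5), but H is never established.
W: reached.
H would need Z and V (R3), but V is never established.
A: reached.
Reached: W and A — 2 of the 4.

2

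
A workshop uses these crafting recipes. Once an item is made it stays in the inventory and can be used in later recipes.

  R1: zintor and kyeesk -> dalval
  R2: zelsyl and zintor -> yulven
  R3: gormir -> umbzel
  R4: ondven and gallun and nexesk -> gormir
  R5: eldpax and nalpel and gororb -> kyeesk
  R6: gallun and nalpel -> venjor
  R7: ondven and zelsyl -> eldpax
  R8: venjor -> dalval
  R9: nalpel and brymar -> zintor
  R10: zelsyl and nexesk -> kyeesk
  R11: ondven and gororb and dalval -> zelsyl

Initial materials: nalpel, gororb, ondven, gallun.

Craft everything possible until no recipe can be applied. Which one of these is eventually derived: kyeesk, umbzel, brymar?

gallun and nalpel -> venjor (R6).
venjor -> dalval (R8).
ondven and gororb and dalval -> zelsyl (R11).
ondven and zelsyl -> eldpax (R7).
Using R5, eldpax, nalpel, and gororb make kyeesk.
No rule produces brymar, and it is not given. umbzel would need gormir (R3), but gormir is never obtained.

kyeesk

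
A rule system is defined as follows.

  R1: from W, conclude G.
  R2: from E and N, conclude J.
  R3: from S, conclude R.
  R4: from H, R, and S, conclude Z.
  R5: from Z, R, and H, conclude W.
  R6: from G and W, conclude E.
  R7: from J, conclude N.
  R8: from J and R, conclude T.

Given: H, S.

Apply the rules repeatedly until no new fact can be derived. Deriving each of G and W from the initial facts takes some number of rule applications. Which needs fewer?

W: S holds, so R follows (R3). H, R, and S hold, so Z follows (R4). Z, R, and H hold, so W follows (R5). [3 rule applications]
G: From S, R3 gives R. From H, R, and S, R4 gives Z. Z, R, and H hold, so W follows (R5). From W, R1 gives G. [4 rule applications]
W needs fewer.

W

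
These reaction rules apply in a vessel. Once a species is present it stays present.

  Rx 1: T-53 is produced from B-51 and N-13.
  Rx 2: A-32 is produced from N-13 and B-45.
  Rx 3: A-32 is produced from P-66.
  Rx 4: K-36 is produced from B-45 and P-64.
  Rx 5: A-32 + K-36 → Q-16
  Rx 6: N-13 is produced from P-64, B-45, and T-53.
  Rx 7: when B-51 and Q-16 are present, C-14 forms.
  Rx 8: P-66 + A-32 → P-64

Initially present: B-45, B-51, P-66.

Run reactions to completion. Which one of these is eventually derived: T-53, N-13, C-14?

P-66 present → A-32 forms (Rx 3).
P-66 and A-32 present → P-64 forms (Rx 8).
B-45 and P-64 present → K-36 forms (Rx 4).
A-32 and K-36 present → Q-16 forms (Rx 5).
B-51 and Q-16 present → C-14 forms (Rx 7).
T-53 would need B-51 and N-13 (Rx 1), but N-13 never forms. N-13 would need P-64, B-45, and T-53 (Rx 6), but T-53 never forms.

C-14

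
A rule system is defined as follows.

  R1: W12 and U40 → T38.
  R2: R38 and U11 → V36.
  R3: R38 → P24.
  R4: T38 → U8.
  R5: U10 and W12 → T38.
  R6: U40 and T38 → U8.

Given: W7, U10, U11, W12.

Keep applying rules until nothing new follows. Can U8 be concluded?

From U10 and W12, R5 gives T38.
From T38, R4 gives U8.

Yes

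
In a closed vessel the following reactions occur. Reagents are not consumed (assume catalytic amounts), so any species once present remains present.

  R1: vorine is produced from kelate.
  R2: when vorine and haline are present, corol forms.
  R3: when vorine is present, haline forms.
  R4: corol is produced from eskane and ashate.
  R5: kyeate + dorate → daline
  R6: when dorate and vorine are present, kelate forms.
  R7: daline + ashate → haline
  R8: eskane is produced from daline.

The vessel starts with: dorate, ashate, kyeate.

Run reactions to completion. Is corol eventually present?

kyeate and dorate present → daline forms (R5).
daline present → eskane forms (R8).
eskane and ashate present → corol forms (R4).

Yes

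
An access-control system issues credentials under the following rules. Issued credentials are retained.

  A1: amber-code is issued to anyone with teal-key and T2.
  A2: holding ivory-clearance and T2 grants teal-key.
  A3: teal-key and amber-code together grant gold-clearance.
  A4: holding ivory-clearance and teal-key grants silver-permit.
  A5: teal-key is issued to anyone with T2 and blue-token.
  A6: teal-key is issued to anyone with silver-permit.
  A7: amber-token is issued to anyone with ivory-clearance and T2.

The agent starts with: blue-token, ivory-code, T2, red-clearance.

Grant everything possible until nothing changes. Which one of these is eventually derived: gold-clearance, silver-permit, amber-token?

Holding T2 and blue-token grants teal-key (A5).
Holding teal-key and T2 grants amber-code (A1).
Holding teal-key and amber-code grants gold-clearance (A3).
silver-permit would need ivory-clearance and teal-key (A4), but ivory-clearance is never granted. amber-token would need ivory-clearance and T2 (A7), but ivory-clearance is never granted.

gold-clearance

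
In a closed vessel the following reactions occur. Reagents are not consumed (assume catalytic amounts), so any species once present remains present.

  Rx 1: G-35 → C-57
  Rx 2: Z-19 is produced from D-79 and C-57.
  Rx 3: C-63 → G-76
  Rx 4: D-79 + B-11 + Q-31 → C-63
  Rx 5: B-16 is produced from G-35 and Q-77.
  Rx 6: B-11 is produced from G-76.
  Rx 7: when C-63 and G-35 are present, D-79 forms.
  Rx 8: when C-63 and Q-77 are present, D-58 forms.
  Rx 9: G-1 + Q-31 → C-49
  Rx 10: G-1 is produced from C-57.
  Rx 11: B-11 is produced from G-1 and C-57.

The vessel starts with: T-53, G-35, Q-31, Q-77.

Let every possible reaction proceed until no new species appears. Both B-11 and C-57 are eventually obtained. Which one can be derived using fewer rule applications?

C-57

C-57: G-35 present → C-57 forms (Rx 1). [1 rule application]
B-11: G-35 present → C-57 forms (Rx 1). C-57 present → G-1 forms (Rx 10). G-1 and C-57 present → B-11 forms (Rx 11). [3 rule applications]
C-57 needs fewer.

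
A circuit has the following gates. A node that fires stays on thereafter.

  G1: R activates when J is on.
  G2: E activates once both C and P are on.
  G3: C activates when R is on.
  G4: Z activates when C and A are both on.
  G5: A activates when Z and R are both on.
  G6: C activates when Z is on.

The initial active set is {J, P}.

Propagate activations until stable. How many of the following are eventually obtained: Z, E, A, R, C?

J is on, so R activates (G1).
G3: R on → C on.
G2: C and P on → E on.
Z would need C and A (G4), but A never turns on.
E: reached.
A would need Z and R (G5), but Z never turns on.
R: reached.
C: reached.
Reached: E, R, and C — 3 of the 5.

3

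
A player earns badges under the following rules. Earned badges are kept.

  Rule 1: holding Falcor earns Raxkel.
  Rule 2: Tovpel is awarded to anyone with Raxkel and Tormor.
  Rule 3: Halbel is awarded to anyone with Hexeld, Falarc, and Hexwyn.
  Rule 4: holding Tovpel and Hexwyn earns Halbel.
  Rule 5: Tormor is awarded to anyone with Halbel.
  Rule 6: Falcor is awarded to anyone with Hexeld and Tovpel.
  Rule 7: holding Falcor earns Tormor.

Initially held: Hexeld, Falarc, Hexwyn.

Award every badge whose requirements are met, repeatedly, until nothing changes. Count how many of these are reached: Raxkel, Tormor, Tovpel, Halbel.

2

With Hexeld, Falarc, and Hexwyn, Halbel is earned (Rule 3).
With Halbel, Tormor is earned (Rule 5).
Raxkel would need Falcor (Rule 1), but Falcor is never earned.
Tormor: reached.
Tovpel would need Raxkel and Tormor (Rule 2), but Raxkel is never earned.
Halbel: reached.
Reached: Tormor and Halbel — 2 of the 4.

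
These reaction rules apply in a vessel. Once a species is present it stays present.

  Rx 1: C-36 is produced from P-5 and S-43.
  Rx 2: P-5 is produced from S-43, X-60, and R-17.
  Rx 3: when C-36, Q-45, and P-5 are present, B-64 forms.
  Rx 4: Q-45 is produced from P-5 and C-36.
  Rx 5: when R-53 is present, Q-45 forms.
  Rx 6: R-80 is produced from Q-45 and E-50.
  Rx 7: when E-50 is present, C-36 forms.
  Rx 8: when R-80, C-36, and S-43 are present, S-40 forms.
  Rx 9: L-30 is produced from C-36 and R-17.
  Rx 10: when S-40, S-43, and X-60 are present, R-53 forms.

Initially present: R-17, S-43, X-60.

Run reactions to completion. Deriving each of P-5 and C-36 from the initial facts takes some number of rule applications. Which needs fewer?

P-5: S-43, X-60, and R-17 present → P-5 forms (Rx 2). [1 rule application]
C-36: S-43, X-60, and R-17 present → P-5 forms (Rx 2). P-5 and S-43 present → C-36 forms (Rx 1). [2 rule applications]
P-5 needs fewer.

P-5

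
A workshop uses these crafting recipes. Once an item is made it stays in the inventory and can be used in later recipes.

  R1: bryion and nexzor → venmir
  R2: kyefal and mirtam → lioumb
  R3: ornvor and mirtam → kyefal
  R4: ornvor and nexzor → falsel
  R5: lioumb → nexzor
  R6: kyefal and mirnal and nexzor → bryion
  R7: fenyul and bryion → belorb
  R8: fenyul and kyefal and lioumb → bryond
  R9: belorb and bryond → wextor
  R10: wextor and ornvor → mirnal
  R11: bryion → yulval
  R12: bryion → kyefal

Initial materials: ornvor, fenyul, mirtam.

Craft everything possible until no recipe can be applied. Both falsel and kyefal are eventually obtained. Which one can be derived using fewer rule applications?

kyefal

kyefal: ornvor and mirtam → kyefal (R3). [1 rule application]
falsel: ornvor and mirtam → kyefal (R3). Using R2, kyefal and mirtam make lioumb. lioumb → nexzor (R5). ornvor and nexzor → falsel (R4). [4 rule applications]
kyefal needs fewer.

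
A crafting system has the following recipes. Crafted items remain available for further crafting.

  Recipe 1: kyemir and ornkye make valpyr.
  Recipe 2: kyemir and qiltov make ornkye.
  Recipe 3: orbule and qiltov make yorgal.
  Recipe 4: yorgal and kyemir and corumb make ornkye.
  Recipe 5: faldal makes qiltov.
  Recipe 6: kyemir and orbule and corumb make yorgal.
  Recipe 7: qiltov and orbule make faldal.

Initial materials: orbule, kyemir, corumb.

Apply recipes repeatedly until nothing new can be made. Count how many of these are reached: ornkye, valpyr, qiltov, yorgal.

Using Recipe 6, kyemir, orbule, and corumb make yorgal.
yorgal and kyemir and corumb → ornkye (Recipe 4).
kyemir and ornkye → valpyr (Recipe 1).
ornkye: reached.
valpyr: reached.
qiltov would need faldal (Recipe 5), but faldal is never obtained.
yorgal: reached.
Reached: ornkye, valpyr, and yorgal — 3 of the 4.

3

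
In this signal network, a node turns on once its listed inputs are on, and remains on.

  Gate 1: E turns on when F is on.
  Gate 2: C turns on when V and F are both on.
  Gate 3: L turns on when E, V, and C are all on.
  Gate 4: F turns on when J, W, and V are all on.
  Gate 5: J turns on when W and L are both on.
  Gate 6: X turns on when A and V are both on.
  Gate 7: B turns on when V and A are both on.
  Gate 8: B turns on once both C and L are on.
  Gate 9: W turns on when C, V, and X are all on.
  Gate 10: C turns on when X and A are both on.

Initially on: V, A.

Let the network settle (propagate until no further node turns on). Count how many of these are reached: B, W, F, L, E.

V and A are on, so B turns on (Gate 7).
A and V are on, so X turns on (Gate 6).
Gate 10: X and A on → C on.
C, V, and X are on, so W turns on (Gate 9).
B: reached.
W: reached.
F would need J, W, and V (Gate 4), but J never turns on.
L would need E, V, and C (Gate 3), but E never turns on.
E would need F (Gate 1), but F never turns on.
Reached: B and W — 2 of the 5.

2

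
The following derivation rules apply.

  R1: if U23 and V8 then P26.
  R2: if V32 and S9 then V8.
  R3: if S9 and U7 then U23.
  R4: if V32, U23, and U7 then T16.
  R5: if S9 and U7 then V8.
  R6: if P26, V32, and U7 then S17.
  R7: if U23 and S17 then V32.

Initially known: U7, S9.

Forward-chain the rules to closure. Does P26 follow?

Yes

From S9 and U7, R3 gives U23.
From S9 and U7, R5 gives V8.
U23 and V8 hold, so P26 follows (R1).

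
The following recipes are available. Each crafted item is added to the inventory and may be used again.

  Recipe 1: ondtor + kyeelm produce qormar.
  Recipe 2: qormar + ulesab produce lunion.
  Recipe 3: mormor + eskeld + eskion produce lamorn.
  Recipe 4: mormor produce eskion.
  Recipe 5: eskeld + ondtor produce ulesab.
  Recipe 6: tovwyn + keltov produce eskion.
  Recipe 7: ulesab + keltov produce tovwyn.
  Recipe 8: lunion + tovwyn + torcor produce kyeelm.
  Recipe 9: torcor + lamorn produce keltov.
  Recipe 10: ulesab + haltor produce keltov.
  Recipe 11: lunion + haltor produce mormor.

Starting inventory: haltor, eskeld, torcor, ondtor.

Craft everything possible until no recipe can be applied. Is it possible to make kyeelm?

kyeelm would need lunion, tovwyn, and torcor (Recipe 8), but lunion is never obtained.

No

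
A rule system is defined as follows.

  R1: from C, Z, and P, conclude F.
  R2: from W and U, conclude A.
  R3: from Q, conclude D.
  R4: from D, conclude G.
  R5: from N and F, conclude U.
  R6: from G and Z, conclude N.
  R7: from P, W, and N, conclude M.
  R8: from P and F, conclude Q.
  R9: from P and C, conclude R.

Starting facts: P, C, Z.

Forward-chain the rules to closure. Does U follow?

Yes

C, Z, and P hold, so F follows (R1).
From P and F, R8 gives Q.
Q holds, so D follows (R3).
From D, R4 gives G.
From G and Z, R6 gives N.
From N and F, R5 gives U.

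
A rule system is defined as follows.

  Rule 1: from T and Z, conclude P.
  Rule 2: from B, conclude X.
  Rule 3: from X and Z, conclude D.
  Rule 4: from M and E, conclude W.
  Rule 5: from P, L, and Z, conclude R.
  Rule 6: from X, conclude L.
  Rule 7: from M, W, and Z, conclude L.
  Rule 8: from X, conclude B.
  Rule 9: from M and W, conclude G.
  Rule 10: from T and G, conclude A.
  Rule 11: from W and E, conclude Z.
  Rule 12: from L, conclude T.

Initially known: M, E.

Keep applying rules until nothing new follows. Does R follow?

M and E hold, so W follows (Rule 4).
From W and E, Rule 11 gives Z.
M, W, and Z hold, so L follows (Rule 7).
From L, Rule 12 gives T.
T and Z hold, so P follows (Rule 1).
P, L, and Z hold, so R follows (Rule 5).

Yes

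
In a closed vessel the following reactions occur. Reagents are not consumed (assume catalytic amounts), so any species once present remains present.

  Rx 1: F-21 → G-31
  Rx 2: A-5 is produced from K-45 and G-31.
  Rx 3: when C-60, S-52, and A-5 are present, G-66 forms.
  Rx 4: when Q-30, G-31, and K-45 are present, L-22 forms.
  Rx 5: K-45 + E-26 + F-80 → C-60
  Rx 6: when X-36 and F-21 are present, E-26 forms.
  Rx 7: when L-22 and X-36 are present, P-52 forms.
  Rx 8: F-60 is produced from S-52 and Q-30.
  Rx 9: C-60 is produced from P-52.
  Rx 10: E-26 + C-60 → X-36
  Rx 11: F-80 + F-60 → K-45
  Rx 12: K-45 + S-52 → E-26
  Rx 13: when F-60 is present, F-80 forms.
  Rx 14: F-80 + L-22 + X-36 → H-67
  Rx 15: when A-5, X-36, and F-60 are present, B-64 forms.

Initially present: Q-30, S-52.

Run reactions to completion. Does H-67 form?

H-67 would need F-80, L-22, and X-36 (Rx 14), but L-22 never forms.

No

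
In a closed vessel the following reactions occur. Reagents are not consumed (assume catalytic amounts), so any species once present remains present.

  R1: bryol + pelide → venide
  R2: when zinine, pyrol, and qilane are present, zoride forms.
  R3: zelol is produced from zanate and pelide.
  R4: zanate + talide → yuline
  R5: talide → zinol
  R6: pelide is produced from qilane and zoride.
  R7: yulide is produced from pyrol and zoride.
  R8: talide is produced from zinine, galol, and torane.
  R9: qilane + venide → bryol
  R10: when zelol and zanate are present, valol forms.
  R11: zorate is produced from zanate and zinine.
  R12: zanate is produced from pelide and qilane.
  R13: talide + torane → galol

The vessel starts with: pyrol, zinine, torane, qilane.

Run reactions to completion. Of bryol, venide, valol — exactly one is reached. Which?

zinine, pyrol, and qilane present → zoride forms (R2).
qilane and zoride present → pelide forms (R6).
pelide and qilane present → zanate forms (R12).
zanate and pelide present → zelol forms (R3).
zelol and zanate present → valol forms (R10).
bryol would need qilane and venide (R9), but venide never forms. venide would need bryol and pelide (R1), but bryol never forms.

valol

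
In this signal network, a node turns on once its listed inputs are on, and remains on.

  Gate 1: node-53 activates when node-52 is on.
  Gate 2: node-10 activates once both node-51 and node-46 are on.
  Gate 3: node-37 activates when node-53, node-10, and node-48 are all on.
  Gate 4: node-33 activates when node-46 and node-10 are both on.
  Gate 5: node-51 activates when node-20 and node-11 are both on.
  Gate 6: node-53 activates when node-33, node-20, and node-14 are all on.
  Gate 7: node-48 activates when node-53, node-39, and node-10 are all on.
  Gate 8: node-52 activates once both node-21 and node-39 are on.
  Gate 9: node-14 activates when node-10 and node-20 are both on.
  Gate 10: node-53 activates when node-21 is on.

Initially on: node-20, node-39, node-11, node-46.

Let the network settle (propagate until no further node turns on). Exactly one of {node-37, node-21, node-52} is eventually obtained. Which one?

node-20 and node-11 are on, so node-51 activates (Gate 5).
Gate 2: node-51 and node-46 on → node-10 on.
Gate 9: node-10 and node-20 on → node-14 on.
Gate 4: node-46 and node-10 on → node-33 on.
node-33, node-20, and node-14 are on, so node-53 activates (Gate 6).
node-53, node-39, and node-10 are on, so node-48 activates (Gate 7).
node-53, node-10, and node-48 are on, so node-37 activates (Gate 3).
No rule produces node-21, and it is not given. node-52 would need node-21 and node-39 (Gate 8), but node-21 never turns on.

node-37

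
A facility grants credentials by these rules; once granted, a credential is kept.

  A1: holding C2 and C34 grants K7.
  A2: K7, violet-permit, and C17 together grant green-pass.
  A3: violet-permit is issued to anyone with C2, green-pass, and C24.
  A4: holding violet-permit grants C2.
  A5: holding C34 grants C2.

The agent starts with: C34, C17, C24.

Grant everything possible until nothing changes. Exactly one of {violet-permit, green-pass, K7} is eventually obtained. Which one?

K7

Holding C34 grants C2 (A5).
Holding C2 and C34 grants K7 (A1).
green-pass would need K7, violet-permit, and C17 (A2), but violet-permit is never granted. violet-permit would need C2, green-pass, and C24 (A3), but green-pass is never granted.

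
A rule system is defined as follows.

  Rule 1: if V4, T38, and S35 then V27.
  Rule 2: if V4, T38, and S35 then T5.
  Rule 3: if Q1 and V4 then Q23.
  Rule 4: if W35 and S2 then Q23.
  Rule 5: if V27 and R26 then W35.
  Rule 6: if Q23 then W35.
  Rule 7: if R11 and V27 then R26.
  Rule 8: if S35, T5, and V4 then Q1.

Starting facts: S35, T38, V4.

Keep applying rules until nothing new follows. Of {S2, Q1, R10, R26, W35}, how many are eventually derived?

V4, T38, and S35 hold, so T5 follows (Rule 2).
From S35, T5, and V4, Rule 8 gives Q1.
Q1 and V4 hold, so Q23 follows (Rule 3).
Q23 holds, so W35 follows (Rule 6).
No rule produces S2, and it is not given.
Q1: reached.
No rule produces R10, and it is not given.
R26 would need R11 and V27 (Rule 7), but R11 is never established.
W35: reached.
Reached: Q1 and W35 — 2 of the 5.

2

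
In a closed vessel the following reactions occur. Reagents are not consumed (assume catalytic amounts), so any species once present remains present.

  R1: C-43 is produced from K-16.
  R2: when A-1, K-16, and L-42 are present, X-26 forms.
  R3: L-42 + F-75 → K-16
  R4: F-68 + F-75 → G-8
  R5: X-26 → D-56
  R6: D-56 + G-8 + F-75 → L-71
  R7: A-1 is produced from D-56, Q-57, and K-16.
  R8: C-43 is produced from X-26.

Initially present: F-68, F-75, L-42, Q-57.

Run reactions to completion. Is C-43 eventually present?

Yes

L-42 and F-75 present → K-16 forms (R3).
K-16 present → C-43 forms (R1).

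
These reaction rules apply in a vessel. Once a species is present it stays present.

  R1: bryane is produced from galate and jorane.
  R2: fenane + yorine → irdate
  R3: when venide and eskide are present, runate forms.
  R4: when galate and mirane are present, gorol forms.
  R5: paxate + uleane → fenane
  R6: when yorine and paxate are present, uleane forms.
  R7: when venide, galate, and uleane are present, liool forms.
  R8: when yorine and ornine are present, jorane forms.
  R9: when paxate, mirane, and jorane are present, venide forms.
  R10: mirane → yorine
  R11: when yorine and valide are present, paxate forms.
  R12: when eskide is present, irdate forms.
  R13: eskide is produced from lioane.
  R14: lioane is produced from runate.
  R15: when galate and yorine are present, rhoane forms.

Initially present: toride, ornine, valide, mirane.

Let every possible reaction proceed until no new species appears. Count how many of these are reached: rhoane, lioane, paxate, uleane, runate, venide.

3

mirane present → yorine forms (R10).
yorine and ornine present → jorane forms (R8).
yorine and valide present → paxate forms (R11).
paxate, mirane, and jorane present → venide forms (R9).
yorine and paxate present → uleane forms (R6).
rhoane would need galate and yorine (R15), but galate never forms.
lioane would need runate (R14), but runate never forms.
paxate: reached.
uleane: reached.
runate would need venide and eskide (R3), but eskide never forms.
venide: reached.
Reached: paxate, uleane, and venide — 3 of the 6.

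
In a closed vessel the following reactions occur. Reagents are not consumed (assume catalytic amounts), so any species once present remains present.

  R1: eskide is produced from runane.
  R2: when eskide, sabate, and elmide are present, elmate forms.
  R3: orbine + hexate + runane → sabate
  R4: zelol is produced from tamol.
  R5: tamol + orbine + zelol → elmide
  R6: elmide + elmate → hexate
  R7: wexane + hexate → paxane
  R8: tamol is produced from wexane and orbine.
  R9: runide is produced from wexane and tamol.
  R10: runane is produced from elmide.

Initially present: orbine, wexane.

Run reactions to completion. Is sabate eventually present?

No

sabate would need orbine, hexate, and runane (R3), but hexate never forms.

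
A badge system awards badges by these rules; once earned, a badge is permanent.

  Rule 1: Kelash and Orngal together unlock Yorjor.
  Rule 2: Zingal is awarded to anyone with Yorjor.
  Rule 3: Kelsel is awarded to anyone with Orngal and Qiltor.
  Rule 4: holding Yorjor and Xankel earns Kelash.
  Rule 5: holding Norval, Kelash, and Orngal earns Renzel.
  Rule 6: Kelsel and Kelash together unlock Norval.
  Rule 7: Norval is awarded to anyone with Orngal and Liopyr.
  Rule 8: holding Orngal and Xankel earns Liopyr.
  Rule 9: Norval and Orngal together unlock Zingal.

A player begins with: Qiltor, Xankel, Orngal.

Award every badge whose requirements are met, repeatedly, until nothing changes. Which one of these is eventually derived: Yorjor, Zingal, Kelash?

Zingal

With Orngal and Xankel, Liopyr is earned (Rule 8).
With Orngal and Liopyr, Norval is earned (Rule 7).
With Norval and Orngal, Zingal is earned (Rule 9).
Yorjor would need Kelash and Orngal (Rule 1), but Kelash is never earned. Kelash would need Yorjor and Xankel (Rule 4), but Yorjor is never earned.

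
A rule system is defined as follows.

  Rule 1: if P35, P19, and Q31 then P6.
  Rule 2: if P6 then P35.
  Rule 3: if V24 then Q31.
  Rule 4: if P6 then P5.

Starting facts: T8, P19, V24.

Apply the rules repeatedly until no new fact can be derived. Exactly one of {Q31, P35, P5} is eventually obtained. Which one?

Q31

V24 holds, so Q31 follows (Rule 3).
P35 would need P6 (Rule 2), but P6 is never established. P5 would need P6 (Rule 4), but P6 is never established.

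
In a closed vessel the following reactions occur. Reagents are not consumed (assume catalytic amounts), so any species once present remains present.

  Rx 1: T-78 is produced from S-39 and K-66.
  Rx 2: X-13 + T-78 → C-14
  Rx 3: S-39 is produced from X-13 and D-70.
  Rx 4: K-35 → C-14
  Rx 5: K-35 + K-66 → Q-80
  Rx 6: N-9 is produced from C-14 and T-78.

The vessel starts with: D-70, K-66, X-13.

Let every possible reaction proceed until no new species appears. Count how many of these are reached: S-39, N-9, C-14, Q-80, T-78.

4

X-13 and D-70 present → S-39 forms (Rx 3).
S-39 and K-66 present → T-78 forms (Rx 1).
X-13 and T-78 present → C-14 forms (Rx 2).
C-14 and T-78 present → N-9 forms (Rx 6).
S-39: reached.
N-9: reached.
C-14: reached.
Q-80 would need K-35 and K-66 (Rx 5), but K-35 never forms.
T-78: reached.
Reached: S-39, N-9, C-14, and T-78 — 4 of the 5.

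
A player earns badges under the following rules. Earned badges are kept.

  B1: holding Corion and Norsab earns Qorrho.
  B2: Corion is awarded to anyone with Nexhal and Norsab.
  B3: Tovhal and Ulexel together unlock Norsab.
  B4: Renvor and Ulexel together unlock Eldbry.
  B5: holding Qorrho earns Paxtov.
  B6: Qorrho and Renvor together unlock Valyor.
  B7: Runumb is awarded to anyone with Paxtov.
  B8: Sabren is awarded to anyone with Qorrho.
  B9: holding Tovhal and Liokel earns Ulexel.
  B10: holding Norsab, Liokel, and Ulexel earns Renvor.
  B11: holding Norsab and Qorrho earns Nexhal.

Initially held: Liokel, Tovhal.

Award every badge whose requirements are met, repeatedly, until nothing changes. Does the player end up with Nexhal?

Nexhal would need Norsab and Qorrho (B11), but Qorrho is never earned.

No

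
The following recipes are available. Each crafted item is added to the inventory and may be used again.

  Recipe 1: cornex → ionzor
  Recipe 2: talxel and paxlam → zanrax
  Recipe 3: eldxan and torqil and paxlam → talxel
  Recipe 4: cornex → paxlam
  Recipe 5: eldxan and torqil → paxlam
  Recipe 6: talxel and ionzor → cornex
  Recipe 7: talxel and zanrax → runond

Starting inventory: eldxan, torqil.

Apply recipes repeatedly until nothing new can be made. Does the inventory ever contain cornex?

cornex would need talxel and ionzor (Recipe 6), but ionzor is never obtained.

No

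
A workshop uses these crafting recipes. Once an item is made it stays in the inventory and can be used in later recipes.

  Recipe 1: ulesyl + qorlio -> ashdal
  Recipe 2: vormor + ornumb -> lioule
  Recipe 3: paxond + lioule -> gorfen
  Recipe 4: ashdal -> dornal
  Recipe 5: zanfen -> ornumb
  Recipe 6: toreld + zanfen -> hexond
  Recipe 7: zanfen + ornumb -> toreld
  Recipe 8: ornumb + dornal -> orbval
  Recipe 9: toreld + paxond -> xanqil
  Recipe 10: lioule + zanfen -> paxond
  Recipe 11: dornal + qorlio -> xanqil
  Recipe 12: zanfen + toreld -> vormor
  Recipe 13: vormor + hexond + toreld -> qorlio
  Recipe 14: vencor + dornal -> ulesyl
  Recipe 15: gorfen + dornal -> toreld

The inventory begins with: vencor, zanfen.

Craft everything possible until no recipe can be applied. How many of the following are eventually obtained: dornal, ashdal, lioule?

zanfen -> ornumb (Recipe 5).
zanfen + ornumb -> toreld (Recipe 7).
zanfen + toreld -> vormor (Recipe 12).
Using Recipe 2, vormor and ornumb make lioule.
dornal would need ashdal (Recipe 4), but ashdal is never obtained.
ashdal would need ulesyl and qorlio (Recipe 1), but ulesyl is never obtained.
lioule: reached.
Reached: lioule — 1 of the 3.

1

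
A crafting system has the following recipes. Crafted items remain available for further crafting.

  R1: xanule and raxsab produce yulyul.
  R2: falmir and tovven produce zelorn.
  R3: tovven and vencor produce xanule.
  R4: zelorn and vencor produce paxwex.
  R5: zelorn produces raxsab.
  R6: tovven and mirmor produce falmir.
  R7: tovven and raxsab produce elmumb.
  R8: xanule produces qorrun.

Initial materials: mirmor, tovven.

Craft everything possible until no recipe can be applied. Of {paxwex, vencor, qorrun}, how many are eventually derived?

0

paxwex would need zelorn and vencor (R4), but vencor is never obtained.
No rule produces vencor, and it is not given.
qorrun would need xanule (R8), but xanule is never obtained.
None of the 3 are reached.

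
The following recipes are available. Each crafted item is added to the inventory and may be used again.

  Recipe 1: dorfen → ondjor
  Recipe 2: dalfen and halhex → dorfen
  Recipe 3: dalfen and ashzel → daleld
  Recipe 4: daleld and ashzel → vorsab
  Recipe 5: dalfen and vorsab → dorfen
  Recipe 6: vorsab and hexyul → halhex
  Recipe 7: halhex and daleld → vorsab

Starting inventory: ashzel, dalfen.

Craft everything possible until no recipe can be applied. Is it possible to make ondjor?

Yes

dalfen and ashzel → daleld (Recipe 3).
Using Recipe 4, daleld and ashzel make vorsab.
dalfen and vorsab → dorfen (Recipe 5).
dorfen → ondjor (Recipe 1).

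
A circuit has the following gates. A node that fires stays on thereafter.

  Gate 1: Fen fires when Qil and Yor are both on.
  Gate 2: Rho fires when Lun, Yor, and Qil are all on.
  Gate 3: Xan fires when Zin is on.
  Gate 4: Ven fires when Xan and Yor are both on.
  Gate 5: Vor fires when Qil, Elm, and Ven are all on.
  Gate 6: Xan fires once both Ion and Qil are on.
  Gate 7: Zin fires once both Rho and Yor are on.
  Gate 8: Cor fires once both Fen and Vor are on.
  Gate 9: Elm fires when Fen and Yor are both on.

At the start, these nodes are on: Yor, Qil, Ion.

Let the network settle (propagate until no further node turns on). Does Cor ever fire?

Yes

Gate 6: Ion and Qil on → Xan on.
Qil and Yor are on, so Fen fires (Gate 1).
Xan and Yor are on, so Ven fires (Gate 4).
Gate 9: Fen and Yor on → Elm on.
Gate 5: Qil, Elm, and Ven on → Vor on.
Fen and Vor are on, so Cor fires (Gate 8).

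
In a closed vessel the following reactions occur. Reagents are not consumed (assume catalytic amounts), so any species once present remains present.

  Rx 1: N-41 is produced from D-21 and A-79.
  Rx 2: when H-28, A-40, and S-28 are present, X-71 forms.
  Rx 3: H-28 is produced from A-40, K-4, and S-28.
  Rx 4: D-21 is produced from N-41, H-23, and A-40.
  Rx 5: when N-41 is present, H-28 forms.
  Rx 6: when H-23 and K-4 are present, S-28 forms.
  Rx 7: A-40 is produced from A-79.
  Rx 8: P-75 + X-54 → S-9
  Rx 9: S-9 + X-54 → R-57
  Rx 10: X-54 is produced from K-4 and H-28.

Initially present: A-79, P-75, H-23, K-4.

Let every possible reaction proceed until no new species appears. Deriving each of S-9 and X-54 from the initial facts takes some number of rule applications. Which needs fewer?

X-54: H-23 and K-4 present → S-28 forms (Rx 6). A-79 present → A-40 forms (Rx 7). A-40, K-4, and S-28 present → H-28 forms (Rx 3). K-4 and H-28 present → X-54 forms (Rx 10). [4 rule applications]
S-9: H-23 and K-4 present → S-28 forms (Rx 6). A-79 present → A-40 forms (Rx 7). A-40, K-4, and S-28 present → H-28 forms (Rx 3). K-4 and H-28 present → X-54 forms (Rx 10). P-75 and X-54 present → S-9 forms (Rx 8). [5 rule applications]
X-54 needs fewer.

X-54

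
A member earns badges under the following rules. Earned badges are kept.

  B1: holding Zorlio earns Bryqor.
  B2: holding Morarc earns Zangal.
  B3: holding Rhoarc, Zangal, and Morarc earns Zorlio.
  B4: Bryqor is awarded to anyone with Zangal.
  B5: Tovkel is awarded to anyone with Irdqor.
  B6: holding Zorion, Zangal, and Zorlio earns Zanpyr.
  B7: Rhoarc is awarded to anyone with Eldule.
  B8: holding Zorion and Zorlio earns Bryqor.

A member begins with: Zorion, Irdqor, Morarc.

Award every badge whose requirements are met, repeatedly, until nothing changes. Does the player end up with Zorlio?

Zorlio would need Rhoarc, Zangal, and Morarc (B3), but Rhoarc is never earned.

No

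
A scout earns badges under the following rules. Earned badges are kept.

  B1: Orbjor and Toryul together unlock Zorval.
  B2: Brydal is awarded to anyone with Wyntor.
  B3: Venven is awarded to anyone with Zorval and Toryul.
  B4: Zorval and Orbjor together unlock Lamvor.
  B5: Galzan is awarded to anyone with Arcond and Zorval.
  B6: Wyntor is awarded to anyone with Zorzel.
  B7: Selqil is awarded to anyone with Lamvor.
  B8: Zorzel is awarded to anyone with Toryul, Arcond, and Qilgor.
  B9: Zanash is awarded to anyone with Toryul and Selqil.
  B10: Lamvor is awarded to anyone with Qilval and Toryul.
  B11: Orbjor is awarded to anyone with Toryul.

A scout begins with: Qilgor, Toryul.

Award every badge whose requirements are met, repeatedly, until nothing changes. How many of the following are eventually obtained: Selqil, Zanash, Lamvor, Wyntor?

With Toryul, Orbjor is earned (B11).
With Orbjor and Toryul, Zorval is earned (B1).
With Zorval and Orbjor, Lamvor is earned (B4).
With Lamvor, Selqil is earned (B7).
With Toryul and Selqil, Zanash is earned (B9).
Selqil: reached.
Zanash: reached.
Lamvor: reached.
Wyntor would need Zorzel (B6), but Zorzel is never earned.
Reached: Selqil, Zanash, and Lamvor — 3 of the 4.

3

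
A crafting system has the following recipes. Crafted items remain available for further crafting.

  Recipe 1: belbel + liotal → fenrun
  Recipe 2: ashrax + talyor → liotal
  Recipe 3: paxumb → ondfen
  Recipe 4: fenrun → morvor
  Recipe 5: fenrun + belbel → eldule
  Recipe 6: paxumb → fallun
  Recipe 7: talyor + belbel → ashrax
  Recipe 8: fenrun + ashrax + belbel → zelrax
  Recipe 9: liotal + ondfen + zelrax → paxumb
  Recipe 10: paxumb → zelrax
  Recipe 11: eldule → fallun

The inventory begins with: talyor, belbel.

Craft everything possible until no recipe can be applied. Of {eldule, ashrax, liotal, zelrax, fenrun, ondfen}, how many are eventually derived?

talyor + belbel → ashrax (Recipe 7).
Using Recipe 2, ashrax and talyor make liotal.
belbel + liotal → fenrun (Recipe 1).
Using Recipe 8, fenrun, ashrax, and belbel make zelrax.
Using Recipe 5, fenrun and belbel make eldule.
eldule: reached.
ashrax: reached.
liotal: reached.
zelrax: reached.
fenrun: reached.
ondfen would need paxumb (Recipe 3), but paxumb is never obtained.
Reached: eldule, ashrax, liotal, zelrax, and fenrun — 5 of the 6.

5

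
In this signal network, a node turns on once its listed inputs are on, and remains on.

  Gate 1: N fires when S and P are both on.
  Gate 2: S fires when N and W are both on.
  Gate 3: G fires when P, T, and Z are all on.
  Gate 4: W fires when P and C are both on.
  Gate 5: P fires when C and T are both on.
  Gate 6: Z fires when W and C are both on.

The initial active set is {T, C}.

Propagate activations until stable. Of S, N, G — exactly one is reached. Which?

Gate 5: C and T on → P on.
Gate 4: P and C on → W on.
W and C are on, so Z fires (Gate 6).
Gate 3: P, T, and Z on → G on.
S would need N and W (Gate 2), but N never turns on. N would need S and P (Gate 1), but S never turns on.

G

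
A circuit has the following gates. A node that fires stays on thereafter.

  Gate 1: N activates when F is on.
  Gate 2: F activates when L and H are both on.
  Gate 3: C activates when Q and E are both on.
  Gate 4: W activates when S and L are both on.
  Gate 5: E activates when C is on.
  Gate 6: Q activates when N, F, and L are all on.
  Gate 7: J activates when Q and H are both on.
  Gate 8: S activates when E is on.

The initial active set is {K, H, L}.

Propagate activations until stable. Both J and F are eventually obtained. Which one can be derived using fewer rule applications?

F: Gate 2: L and H on → F on. [1 rule application]
J: Gate 2: L and H on → F on. Gate 1: F on → N on. N, F, and L are on, so Q activates (Gate 6). Gate 7: Q and H on → J on. [4 rule applications]
F needs fewer.

F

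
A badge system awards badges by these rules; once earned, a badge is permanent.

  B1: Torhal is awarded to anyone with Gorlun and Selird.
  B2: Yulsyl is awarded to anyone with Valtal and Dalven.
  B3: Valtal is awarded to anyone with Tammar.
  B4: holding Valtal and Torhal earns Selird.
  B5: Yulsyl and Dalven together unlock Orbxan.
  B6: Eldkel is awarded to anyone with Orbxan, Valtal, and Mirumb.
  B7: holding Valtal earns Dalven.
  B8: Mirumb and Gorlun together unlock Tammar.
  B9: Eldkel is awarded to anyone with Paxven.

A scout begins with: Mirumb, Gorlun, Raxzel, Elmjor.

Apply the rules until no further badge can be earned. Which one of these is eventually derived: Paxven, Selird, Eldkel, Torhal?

With Mirumb and Gorlun, Tammar is earned (B8).
With Tammar, Valtal is earned (B3).
With Valtal, Dalven is earned (B7).
With Valtal and Dalven, Yulsyl is earned (B2).
With Yulsyl and Dalven, Orbxan is earned (B5).
With Orbxan, Valtal, and Mirumb, Eldkel is earned (B6).
Torhal would need Gorlun and Selird (B1), but Selird is never earned. No rule produces Paxven, and it is not given. Selird would need Valtal and Torhal (B4), but Torhal is never earned.

Eldkel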